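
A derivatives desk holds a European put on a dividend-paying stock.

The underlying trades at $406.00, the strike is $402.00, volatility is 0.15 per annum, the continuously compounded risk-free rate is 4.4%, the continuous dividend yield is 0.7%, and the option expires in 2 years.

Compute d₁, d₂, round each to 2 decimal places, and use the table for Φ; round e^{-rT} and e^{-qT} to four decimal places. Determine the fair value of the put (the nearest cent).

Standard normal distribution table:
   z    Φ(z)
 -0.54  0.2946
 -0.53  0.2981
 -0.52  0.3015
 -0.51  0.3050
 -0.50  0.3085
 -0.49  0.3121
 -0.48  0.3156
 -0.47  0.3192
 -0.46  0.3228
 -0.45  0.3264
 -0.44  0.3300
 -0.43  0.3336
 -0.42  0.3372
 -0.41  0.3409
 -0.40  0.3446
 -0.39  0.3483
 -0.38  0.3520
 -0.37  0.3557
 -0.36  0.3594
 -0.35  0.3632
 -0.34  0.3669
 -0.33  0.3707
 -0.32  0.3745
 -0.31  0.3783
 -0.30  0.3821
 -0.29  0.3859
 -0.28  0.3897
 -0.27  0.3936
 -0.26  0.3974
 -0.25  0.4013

$18.56

T = 2;  σ√T = 0.2121
d₁ = [ln(406/402) + (0.044 − 0.007 + ½·0.15²)·2] / (σ√T) = (0.0099 + 0.0965) / 0.2121 = 0.5016 ⇒ 0.50
d₂ = 0.5016 − 0.2121 = 0.2894 ⇒ 0.29
e^(−qT) = e^(−0.007·2) = 0.9861;  e^(−rT) = e^(−0.044·2) = 0.9158
N(−d₂) = N(-0.29) = 0.3859;  N(−d₁) = N(-0.50) = 0.3085
P = 402·0.9158·0.3859 − 406·0.9861·0.3085 = 142.0697 − 123.5100 = 18.5597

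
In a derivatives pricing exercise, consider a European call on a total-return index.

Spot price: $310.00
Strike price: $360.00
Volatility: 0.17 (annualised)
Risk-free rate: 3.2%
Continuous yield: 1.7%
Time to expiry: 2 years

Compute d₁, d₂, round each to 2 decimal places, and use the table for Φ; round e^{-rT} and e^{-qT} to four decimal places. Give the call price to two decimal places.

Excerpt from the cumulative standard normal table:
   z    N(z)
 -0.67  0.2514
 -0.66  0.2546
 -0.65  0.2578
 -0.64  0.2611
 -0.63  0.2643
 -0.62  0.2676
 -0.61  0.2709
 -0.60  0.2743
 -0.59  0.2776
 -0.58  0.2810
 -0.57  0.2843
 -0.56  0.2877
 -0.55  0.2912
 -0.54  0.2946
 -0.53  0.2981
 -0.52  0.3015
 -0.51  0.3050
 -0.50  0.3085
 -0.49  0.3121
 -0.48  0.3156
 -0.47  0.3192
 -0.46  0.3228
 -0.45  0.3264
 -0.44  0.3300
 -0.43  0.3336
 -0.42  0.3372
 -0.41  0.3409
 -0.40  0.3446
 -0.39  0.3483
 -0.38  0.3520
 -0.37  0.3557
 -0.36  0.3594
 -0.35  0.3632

σ√T = 0.17 × 1.4142 = 0.2404
d₁ = [ln(310/360) + (0.032 − 0.017 + 0.17²/2)·2] / 0.2404 = [-0.1495 + 0.0589] / 0.2404 = -0.3770 → -0.38
d₂ = d₁ − σ√T = -0.3770 − 0.2404 = -0.6174 → -0.62
exp(−qT) = exp(−0.017·2) = 0.9666;  exp(−rT) = exp(−0.032·2) = 0.9380
C = 310·0.9666·N(-0.38) − 360·0.9380·N(-0.62) = 310·0.9666·0.3520 − 360·0.9380·0.2676 = 105.4754 − 90.3632 = 15.1122

$15.11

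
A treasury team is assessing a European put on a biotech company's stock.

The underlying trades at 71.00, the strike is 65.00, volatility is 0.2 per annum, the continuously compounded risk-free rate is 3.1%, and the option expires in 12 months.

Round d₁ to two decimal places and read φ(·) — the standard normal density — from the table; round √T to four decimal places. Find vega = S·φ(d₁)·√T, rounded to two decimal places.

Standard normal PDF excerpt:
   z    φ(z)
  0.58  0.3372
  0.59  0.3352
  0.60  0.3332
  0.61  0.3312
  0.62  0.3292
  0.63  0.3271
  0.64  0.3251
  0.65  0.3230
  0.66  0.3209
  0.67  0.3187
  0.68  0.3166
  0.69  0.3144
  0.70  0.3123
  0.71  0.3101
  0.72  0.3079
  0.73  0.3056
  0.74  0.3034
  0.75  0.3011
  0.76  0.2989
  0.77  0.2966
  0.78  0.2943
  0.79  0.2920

22.17

σ√T = 0.2·√1 = 0.2000
d₁ = [ln(71/65) + (0.031 + 0.2²/2)·1] / 0.2000 = [0.0883 + 0.0510] / 0.2000 = 0.6965 ⇒ 0.70
√T = √1 = 1.0000
φ(d₁) = φ(0.70) = 0.3123
vega = S·φ(d₁)·√T = 71·0.3123·1.0000 = 22.1733
(Vega is the same for a European call and put with the same parameters.)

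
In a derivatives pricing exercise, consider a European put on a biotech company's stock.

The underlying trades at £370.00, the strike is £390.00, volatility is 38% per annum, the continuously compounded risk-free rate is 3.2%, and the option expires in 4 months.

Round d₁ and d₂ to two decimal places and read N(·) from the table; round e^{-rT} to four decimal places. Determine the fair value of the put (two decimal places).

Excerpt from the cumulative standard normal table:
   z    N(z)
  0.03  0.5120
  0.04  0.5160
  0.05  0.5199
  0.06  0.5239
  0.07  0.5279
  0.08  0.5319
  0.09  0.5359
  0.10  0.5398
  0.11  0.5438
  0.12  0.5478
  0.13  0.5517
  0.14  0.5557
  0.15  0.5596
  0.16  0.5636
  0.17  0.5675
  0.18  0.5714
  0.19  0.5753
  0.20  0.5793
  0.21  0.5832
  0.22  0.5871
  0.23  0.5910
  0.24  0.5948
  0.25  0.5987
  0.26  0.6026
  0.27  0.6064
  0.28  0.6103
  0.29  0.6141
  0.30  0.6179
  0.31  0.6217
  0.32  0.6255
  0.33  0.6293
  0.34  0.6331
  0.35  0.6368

£41.62

σ√T = 0.38·√0.3333 = 0.2194
d₁ = [ln(370/390) + (0.032 + ½·0.38²)·0.3333] / (σ√T) = (-0.0526 + 0.0347) / 0.2194 = -0.0816 → -0.08
d₂ = -0.0816 − 0.2194 = -0.3010 → -0.30
e^(−rT) = e^(−0.032·0.3333) = 0.9894
P = 390·0.9894·N(0.30) − 370·N(0.08) = 390·0.9894·0.6179 − 370·0.5319 = 238.4266 − 196.8030 = 41.6236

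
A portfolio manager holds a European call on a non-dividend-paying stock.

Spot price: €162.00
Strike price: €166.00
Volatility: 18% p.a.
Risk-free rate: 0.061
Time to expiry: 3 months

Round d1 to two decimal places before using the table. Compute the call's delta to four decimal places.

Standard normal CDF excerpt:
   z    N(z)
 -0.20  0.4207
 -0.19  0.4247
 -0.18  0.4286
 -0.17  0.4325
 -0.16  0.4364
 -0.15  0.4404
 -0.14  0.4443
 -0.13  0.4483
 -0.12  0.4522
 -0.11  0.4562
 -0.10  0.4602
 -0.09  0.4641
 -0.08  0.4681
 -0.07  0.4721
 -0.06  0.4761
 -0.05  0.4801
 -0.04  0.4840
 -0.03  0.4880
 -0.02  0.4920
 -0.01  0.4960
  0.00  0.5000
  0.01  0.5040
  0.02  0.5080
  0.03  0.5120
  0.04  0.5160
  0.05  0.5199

σ√T = 0.18 × 0.5000 = 0.0900
d₁ = [ln(162/166) + (0.061 + ½·0.18²)·0.25] / (σ√T) = (-0.0244 + 0.0193) / 0.0900 = -0.0566 → -0.06
N(d₁) = N(-0.06) = 0.4761
Δ_call = N(d₁) = 0.4761

0.4761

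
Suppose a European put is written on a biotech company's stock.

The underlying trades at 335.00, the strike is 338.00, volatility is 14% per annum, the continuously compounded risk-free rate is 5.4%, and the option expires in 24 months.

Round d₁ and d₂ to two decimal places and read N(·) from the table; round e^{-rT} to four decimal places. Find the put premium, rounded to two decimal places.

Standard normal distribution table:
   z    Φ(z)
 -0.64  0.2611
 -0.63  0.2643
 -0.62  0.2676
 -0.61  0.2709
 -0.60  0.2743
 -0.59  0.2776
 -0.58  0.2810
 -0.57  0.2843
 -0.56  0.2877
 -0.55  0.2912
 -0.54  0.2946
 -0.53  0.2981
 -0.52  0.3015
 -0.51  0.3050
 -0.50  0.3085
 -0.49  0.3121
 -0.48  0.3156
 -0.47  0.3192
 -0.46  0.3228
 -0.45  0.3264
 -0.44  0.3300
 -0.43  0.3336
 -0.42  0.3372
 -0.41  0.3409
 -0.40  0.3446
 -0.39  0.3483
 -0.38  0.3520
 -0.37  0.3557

σ√T = 0.14·√2 = 0.1980
d₁ = [ln(335/338) + (0.054 + ½·0.14²)·2] / (σ√T) = (-0.0089 + 0.1276) / 0.1980 = 0.5994 ≈ 0.60
d₂ = 0.5994 − 0.1980 = 0.4015 ≈ 0.40
e^(−rT) = e^(−0.054·2) = 0.8976
N(−d₂) = N(-0.40) = 0.3446;  N(−d₁) = N(-0.60) = 0.2743
P = 338·0.8976·0.3446 − 335·0.2743 = 104.5478 − 91.8905 = 12.6573

12.66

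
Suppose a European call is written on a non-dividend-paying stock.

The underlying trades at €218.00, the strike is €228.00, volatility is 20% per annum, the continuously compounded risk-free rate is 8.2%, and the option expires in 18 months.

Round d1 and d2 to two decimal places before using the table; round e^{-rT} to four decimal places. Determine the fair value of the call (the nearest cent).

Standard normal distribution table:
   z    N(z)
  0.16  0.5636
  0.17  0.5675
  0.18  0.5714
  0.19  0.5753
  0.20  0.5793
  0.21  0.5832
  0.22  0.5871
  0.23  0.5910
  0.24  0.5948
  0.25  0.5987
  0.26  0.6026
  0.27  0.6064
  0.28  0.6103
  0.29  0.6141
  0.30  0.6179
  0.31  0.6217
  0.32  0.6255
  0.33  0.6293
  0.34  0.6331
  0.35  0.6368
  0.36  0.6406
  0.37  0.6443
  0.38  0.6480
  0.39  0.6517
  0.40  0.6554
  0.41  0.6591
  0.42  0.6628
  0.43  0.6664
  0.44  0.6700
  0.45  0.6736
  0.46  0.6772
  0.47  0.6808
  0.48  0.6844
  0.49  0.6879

σ√T = 0.2 × 1.2247 = 0.2449
ln(S/K) + (r + σ²/2)T = ln(218/228) + (0.082 + 0.2²/2)·1.5 = -0.0449 + 0.1530 = 0.1081
d₁ = 0.1081 / 0.2449 = 0.4415 which rounds to 0.44
d₂ = d₁ − σ√T = 0.4415 − 0.2449 = 0.1966 which rounds to 0.20
exp(−rT) = exp(−0.082·1.5) = 0.8843
N(d₁) = N(0.44) = 0.6700;  N(d₂) = N(0.20) = 0.5793
C = 218·0.6700 − 228·0.8843·0.5793 = 146.0600 − 116.7987 = 29.2613

€29.26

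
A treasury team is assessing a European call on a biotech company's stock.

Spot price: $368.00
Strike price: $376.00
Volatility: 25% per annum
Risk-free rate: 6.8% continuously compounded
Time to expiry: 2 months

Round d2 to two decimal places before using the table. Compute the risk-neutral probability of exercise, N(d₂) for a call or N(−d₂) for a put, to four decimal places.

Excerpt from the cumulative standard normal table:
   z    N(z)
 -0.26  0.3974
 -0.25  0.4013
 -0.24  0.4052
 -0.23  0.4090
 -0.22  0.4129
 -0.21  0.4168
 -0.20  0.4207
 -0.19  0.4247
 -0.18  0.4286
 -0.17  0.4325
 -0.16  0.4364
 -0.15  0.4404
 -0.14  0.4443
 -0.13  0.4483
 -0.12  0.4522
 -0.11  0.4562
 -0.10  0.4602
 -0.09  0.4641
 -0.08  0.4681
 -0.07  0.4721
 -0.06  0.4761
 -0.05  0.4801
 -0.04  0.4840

σ√T = 0.25·√0.1667 = 0.1021
ln(S/K) + (r + σ²/2)T = ln(368/376) + (0.068 + 0.25²/2)·0.1667 = -0.0215 + 0.0165 = -0.0050
d₁ = -0.0050 / 0.1021 = -0.0486 → -0.05
d₂ = d₁ − σ√T = -0.0486 − 0.1021 = -0.1507 → -0.15
Pr(exercise) under Q = N(d₂) = 0.4404

0.4404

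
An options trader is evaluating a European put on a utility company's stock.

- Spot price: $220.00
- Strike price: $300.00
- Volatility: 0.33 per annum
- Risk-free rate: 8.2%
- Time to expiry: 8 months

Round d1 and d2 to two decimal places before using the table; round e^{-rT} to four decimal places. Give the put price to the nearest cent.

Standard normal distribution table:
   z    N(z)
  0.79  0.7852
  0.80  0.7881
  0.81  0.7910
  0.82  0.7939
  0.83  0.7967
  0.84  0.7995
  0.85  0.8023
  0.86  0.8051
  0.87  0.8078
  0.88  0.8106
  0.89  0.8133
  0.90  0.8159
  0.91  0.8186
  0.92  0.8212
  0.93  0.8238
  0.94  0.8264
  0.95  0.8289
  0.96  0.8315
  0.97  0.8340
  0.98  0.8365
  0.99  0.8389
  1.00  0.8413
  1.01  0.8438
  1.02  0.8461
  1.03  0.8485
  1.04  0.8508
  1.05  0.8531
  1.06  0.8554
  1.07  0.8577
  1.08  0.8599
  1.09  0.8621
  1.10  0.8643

σ√T = 0.33 × 0.8165 = 0.2694
d₁ = [ln(220/300) + (0.082 + 0.33²/2)·0.6667] / 0.2694 = [-0.3102 + 0.0910] / 0.2694 = -0.8135 which rounds to -0.81
d₂ = d₁ − σ√T = -0.8135 − 0.2694 = -1.0829 which rounds to -1.08
exp(−rT) = exp(−0.082·0.6667) = 0.9468
P = 300·0.9468·N(1.08) − 220·N(0.81) = 300·0.9468·0.8599 − 220·0.7910 = 244.2460 − 174.0200 = 70.2260

$70.23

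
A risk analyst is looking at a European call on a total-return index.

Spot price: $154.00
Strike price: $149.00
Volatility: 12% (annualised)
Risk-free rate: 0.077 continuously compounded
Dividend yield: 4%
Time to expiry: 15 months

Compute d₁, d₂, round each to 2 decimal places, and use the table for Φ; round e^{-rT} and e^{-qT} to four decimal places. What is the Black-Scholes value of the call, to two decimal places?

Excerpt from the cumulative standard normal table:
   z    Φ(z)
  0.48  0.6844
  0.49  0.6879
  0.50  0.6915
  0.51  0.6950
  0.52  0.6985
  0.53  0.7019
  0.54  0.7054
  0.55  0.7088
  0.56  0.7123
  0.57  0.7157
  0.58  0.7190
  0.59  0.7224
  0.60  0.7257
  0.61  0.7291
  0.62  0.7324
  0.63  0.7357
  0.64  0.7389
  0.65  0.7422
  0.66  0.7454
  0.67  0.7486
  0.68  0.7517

$14.67

T = 1.25;  σ√T = 0.1342
ln(S/K) + (r − q + σ²/2)T = ln(154/149) + (0.077 − 0.04 + 0.12²/2)·1.25 = 0.0330 + 0.0552 = 0.0883
d₁ = 0.0883 / 0.1342 = 0.6578 ≈ 0.66
d₂ = d₁ − σ√T = 0.6578 − 0.1342 = 0.5237 ≈ 0.52
exp(−qT) = exp(−0.04·1.25) = 0.9512;  exp(−rT) = exp(−0.077·1.25) = 0.9082
C = 154·0.9512·N(0.66) − 149·0.9082·N(0.52) = 154·0.9512·0.7454 − 149·0.9082·0.6985 = 109.1898 − 94.5223 = 14.6675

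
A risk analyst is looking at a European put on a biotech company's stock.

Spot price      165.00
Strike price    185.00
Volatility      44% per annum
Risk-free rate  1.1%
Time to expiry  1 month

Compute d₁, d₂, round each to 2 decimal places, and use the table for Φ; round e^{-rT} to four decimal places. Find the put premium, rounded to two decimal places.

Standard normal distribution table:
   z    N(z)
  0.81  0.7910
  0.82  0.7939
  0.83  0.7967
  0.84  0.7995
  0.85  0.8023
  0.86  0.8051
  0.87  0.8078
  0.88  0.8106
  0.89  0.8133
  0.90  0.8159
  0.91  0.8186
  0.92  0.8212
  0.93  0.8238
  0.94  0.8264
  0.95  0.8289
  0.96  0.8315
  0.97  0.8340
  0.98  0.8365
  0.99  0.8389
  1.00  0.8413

22.23

T = 0.08333;  σ√T = 0.1270
d₁ = [ln(165/185) + (0.011 + ½·0.44²)·0.08333] / (σ√T) = (-0.1144 + 0.0090) / 0.1270 = -0.8300 ≈ -0.83
d₂ = -0.8300 − 0.1270 = -0.9570 ≈ -0.96
exp(−rT) = exp(−0.011·0.08333) = 0.9991
N(−d₂) = N(0.96) = 0.8315;  N(−d₁) = N(0.83) = 0.7967
P = 185·0.9991·0.8315 − 165·0.7967 = 153.6891 − 131.4555 = 22.2336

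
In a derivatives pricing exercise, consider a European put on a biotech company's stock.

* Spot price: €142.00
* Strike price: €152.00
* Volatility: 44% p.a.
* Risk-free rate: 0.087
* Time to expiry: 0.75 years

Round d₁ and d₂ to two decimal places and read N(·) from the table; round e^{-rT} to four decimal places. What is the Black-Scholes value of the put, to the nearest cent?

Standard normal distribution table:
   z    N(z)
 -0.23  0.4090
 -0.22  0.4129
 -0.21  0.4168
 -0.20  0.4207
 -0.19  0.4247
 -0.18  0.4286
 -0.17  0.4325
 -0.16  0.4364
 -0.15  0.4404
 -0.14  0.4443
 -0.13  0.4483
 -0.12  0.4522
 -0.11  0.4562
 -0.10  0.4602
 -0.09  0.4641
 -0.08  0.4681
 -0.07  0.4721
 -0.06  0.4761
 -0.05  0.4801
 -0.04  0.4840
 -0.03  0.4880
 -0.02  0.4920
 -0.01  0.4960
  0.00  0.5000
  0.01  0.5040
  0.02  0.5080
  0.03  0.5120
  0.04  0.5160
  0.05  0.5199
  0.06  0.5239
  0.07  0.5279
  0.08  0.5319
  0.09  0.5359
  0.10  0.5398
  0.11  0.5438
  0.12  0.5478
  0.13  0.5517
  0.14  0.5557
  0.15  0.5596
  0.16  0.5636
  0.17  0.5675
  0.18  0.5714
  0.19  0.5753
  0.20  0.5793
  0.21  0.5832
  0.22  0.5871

€21.63

σ√T = 0.44·√0.75 = 0.3811
d₁ = [ln(142/152) + (0.087 + ½·0.44²)·0.75] / (σ√T) = (-0.0681 + 0.1379) / 0.3811 = 0.1832 ⇒ 0.18
d₂ = 0.1832 − 0.3811 = -0.1979 ⇒ -0.20
e^(−rT) = e^(−0.087·0.75) = 0.9368
N(−d₂) = N(0.20) = 0.5793;  N(−d₁) = N(-0.18) = 0.4286
P = 152·0.9368·0.5793 − 142·0.4286 = 82.4886 − 60.8612 = 21.6274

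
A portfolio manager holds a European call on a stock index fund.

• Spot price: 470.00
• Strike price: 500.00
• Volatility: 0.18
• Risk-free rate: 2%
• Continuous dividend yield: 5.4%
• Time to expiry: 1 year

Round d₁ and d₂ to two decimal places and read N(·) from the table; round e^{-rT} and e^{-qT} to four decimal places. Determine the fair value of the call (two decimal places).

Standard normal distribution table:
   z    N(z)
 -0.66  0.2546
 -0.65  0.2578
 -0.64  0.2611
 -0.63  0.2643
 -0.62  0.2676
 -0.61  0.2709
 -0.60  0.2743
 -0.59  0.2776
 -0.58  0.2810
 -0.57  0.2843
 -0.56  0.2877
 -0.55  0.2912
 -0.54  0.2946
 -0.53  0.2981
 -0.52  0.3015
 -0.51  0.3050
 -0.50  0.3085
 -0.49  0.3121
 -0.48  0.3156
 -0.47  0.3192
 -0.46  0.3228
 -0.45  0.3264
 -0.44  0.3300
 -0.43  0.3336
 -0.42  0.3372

σ√T = 0.18 × 1.0000 = 0.1800
d₁ = [ln(470/500) + (0.02 − 0.054 + 0.18²/2)·1] / 0.1800 = [-0.0619 − 0.0178] / 0.1800 = -0.4426 → -0.44
d₂ = d₁ − σ√T = -0.4426 − 0.1800 = -0.6226 → -0.62
e^(−qT) = e^(−0.054·1) = 0.9474;  e^(−rT) = e^(−0.02·1) = 0.9802
N(d₁) = N(-0.44) = 0.3300;  N(d₂) = N(-0.62) = 0.2676
C = 470·0.9474·0.3300 − 500·0.9802·0.2676 = 146.9417 − 131.1508 = 15.7910

15.79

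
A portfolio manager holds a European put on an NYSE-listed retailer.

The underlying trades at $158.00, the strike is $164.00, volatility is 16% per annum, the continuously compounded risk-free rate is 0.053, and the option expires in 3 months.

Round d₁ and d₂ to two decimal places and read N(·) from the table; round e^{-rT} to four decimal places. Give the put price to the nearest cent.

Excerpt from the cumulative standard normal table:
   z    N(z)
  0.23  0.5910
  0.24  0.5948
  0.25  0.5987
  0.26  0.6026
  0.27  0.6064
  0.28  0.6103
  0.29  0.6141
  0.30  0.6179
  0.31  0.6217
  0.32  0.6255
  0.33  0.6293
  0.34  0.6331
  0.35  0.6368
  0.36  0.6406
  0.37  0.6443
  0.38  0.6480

T = 0.25;  σ√T = 0.0800
d₁ = [ln(158/164) + (0.053 + 0.16²/2)·0.25] / 0.0800 = [-0.0373 + 0.0164] / 0.0800 = -0.2603 → -0.26
d₂ = d₁ − σ√T = -0.2603 − 0.0800 = -0.3403 → -0.34
exp(−rT) = exp(−0.053·0.25) = 0.9868
P = 164·0.9868·N(0.34) − 158·N(0.26) = 164·0.9868·0.6331 − 158·0.6026 = 102.4579 − 95.2108 = 7.2471

$7.25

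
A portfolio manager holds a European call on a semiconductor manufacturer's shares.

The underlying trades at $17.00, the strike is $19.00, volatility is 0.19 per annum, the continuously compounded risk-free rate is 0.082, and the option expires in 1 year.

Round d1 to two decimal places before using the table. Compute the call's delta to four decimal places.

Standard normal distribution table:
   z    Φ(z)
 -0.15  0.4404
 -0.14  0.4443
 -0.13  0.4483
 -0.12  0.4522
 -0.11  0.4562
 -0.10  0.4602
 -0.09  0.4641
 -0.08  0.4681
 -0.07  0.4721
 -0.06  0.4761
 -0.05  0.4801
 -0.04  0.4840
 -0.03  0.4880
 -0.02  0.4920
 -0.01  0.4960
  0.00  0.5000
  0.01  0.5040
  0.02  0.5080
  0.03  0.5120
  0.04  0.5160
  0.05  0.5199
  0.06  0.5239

0.4761

σ√T = 0.19 × 1.0000 = 0.1900
d₁ = [ln(17/19) + (0.082 + ½·0.19²)·1] / (σ√T) = (-0.1112 + 0.1001) / 0.1900 = -0.0588 → -0.06
N(d₁) = N(-0.06) = 0.4761
Δ_call = N(d₁) = 0.4761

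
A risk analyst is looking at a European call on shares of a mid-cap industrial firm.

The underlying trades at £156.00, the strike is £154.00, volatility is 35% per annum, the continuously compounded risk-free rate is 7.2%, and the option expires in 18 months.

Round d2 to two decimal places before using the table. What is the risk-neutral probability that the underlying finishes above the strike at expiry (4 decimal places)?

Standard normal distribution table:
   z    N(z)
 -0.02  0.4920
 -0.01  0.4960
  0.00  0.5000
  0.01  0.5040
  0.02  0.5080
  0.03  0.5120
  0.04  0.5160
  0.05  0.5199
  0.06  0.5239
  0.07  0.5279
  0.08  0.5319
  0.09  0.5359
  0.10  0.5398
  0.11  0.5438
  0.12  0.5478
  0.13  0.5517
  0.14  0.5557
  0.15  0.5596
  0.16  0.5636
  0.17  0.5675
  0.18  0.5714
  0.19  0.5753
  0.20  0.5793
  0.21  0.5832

0.5279

σ√T = 0.35 × 1.2247 = 0.4287
ln(S/K) + (r + σ²/2)T = ln(156/154) + (0.072 + 0.35²/2)·1.5 = 0.0129 + 0.1999 = 0.2128
d₁ = 0.2128 / 0.4287 = 0.4964 which rounds to 0.50
d₂ = d₁ − σ√T = 0.4964 − 0.4287 = 0.0677 which rounds to 0.07
Risk-neutral Pr[S_T > K] = N(d₂) = N(0.07) = 0.5279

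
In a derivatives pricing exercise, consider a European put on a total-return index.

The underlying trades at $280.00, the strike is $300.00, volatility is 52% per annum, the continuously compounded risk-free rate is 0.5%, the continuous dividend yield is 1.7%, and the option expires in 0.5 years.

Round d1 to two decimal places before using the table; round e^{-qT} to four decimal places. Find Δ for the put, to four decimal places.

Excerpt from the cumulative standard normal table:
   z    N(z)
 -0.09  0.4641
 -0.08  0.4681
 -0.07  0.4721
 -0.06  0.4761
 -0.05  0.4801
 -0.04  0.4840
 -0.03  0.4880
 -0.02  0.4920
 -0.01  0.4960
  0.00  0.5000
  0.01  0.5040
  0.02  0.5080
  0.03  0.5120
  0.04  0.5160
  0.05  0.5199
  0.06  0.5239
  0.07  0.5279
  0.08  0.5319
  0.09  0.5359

-0.5037

σ√T = 0.52 × 0.7071 = 0.3677
d₁ = [ln(280/300) + (0.005 − 0.017 + ½·0.52²)·0.5] / (σ√T) = (-0.0690 + 0.0616) / 0.3677 = -0.0201 which rounds to -0.02
N(d₁) = N(-0.02) = 0.4920
Δ_put = e^(−qT)·(N(d₁) − 1) = 0.9915·(0.4920 − 1) = -0.5037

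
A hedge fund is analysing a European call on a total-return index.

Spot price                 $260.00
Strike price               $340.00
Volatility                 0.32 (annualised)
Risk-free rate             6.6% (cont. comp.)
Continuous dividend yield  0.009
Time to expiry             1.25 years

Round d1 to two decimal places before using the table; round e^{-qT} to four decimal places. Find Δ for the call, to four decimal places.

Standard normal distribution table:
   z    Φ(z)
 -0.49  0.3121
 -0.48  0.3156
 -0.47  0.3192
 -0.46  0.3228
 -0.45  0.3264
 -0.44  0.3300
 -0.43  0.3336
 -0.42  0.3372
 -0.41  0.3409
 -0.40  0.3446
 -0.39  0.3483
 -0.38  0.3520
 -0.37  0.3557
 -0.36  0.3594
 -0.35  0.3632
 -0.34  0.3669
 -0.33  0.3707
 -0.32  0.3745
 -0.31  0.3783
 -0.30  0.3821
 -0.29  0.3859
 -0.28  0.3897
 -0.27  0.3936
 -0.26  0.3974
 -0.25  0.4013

0.3517

σ√T = 0.32·√1.25 = 0.3578
ln(S/K) + (r − q + σ²/2)T = ln(260/340) + (0.066 − 0.009 + 0.32²/2)·1.25 = -0.2683 + 0.1353 = -0.1330
d₁ = -0.1330 / 0.3578 = -0.3718 which rounds to -0.37
N(d₁) = N(-0.37) = 0.3557
Δ_call = exp(−qT)·N(d₁) = 0.9888·0.3557 = 0.3517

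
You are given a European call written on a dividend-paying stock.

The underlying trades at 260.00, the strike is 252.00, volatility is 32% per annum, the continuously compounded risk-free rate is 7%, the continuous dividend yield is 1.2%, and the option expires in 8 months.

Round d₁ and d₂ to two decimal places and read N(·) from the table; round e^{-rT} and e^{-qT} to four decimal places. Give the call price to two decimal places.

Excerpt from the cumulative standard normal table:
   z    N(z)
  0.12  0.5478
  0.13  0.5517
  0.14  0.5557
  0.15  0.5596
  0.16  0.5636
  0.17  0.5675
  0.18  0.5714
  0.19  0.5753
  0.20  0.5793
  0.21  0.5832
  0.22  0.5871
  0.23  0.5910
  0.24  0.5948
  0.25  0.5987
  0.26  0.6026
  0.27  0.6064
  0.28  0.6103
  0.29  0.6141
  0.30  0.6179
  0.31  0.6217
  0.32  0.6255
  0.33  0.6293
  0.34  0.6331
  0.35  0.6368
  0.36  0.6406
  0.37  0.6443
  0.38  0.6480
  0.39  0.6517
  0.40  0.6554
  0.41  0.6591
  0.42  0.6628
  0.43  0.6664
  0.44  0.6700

T = 0.6667;  σ√T = 0.2613
d₁ = [ln(260/252) + (0.07 − 0.012 + 0.32²/2)·0.6667] / 0.2613 = [0.0313 + 0.0728] / 0.2613 = 0.3982 ⇒ 0.40
d₂ = d₁ − σ√T = 0.3982 − 0.2613 = 0.1370 ⇒ 0.14
e^(−qT) = e^(−0.012·0.6667) = 0.9920;  e^(−rT) = e^(−0.07·0.6667) = 0.9544
N(d₁) = N(0.40) = 0.6554;  N(d₂) = N(0.14) = 0.5557
C = 260·0.9920·0.6554 − 252·0.9544·0.5557 = 169.0408 − 133.6507 = 35.3900

35.39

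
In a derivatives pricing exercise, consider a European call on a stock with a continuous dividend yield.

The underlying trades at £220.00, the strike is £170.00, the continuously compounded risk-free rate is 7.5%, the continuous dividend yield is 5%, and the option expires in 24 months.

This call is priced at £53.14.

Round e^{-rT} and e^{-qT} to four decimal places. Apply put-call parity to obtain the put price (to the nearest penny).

e^(−qT) = e^(−0.05·2) = 0.9048;  e^(−rT) = e^(−0.075·2) = 0.8607
Put-call parity: C − P = S·e^(−qT) − K·e^(−rT) = 220·0.9048 − 170·0.8607 = 199.0560 − 146.3190 = 52.7370
P = C − (C − P) = 53.14 − (52.7370) = 0.4030

£0.40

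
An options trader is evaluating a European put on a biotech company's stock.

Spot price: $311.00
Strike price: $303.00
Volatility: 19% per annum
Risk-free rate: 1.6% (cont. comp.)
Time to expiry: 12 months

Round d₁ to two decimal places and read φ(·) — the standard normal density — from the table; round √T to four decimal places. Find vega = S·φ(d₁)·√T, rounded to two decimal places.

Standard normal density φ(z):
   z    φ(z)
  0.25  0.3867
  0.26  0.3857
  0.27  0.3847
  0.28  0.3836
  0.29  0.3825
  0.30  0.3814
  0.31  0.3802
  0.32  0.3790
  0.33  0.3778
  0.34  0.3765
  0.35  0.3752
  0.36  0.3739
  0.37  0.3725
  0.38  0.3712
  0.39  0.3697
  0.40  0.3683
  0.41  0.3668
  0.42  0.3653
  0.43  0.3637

117.87

σ√T = 0.19·√1 = 0.1900
ln(S/K) + (r + σ²/2)T = ln(311/303) + (0.016 + 0.19²/2)·1 = 0.0261 + 0.0340 = 0.0601
d₁ = 0.0601 / 0.1900 = 0.3164 ⇒ 0.32
√T = √1 = 1.0000
φ(d₁) = φ(0.32) = 0.3790
vega = S·φ(d₁)·√T = 311·0.3790·1.0000 = 117.8690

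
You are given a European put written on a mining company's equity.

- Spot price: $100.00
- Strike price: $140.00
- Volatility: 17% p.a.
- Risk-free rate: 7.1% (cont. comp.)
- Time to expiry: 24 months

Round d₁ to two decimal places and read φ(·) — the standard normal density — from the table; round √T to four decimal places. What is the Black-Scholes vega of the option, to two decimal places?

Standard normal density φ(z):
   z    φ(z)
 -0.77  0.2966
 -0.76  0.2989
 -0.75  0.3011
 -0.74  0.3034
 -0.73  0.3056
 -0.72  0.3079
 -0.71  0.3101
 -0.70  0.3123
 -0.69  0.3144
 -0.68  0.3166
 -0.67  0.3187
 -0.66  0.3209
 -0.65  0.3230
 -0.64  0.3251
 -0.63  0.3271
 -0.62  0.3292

σ√T = 0.17·√2 = 0.2404
d₁ = [ln(100/140) + (0.071 + ½·0.17²)·2] / (σ√T) = (-0.3365 + 0.1709) / 0.2404 = -0.6887 ≈ -0.69
√T = √2 = 1.4142
φ(d₁) = φ(-0.69) = 0.3144
vega = S·φ(d₁)·√T = 100·0.3144·1.4142 = 44.4624
(Vega is the same for a European call and put with the same parameters.)

44.46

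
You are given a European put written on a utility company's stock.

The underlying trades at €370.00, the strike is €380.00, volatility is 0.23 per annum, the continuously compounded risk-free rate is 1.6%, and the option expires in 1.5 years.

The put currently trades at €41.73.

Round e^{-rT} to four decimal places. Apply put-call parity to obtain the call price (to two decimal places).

exp(−rT) = exp(−0.016·1.5) = 0.9763
Put-call parity: C − P = S − K·e^(−rT) = 370 − 380·0.9763 = 370 − 370.9940 = -0.9940
C = P + (C − P) = 41.73 + (-0.9940) = 40.7360

€40.74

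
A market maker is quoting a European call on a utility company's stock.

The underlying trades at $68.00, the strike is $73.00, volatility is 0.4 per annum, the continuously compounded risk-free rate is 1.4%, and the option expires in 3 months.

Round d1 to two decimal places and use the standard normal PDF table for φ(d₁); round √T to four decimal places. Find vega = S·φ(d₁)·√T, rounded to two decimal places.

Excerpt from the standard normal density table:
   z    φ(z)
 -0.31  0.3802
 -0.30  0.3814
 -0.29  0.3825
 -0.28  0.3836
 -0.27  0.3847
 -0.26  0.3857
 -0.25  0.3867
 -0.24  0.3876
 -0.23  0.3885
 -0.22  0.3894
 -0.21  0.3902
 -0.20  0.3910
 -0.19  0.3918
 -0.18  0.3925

σ√T = 0.4·√0.25 = 0.2000
d₁ = [ln(68/73) + (0.014 + 0.4²/2)·0.25] / 0.2000 = [-0.0710 + 0.0235] / 0.2000 = -0.2373 which rounds to -0.24
√T = √0.25 = 0.5000
φ(d₁) = φ(-0.24) = 0.3876
vega = S·φ(d₁)·√T = 68·0.3876·0.5000 = 13.1784
(Vega is the same for a European call and put with the same parameters.)

13.18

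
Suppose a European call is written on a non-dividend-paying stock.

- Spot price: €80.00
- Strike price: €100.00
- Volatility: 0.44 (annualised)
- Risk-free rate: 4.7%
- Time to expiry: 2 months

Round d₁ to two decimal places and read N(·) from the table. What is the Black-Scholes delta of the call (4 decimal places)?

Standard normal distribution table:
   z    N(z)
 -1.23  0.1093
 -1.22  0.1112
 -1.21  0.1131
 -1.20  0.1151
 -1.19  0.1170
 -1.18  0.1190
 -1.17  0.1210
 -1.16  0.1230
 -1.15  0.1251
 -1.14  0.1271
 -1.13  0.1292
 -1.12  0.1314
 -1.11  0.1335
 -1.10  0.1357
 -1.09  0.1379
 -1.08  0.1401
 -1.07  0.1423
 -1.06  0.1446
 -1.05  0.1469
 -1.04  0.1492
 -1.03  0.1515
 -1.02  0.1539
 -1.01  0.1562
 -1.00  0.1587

σ√T = 0.44 × 0.4082 = 0.1796
d₁ = [ln(80/100) + (0.047 + 0.44²/2)·0.1667] / 0.1796 = [-0.2231 + 0.0240] / 0.1796 = -1.1088 which rounds to -1.11
N(d₁) = N(-1.11) = 0.1335
Δ_call = N(d₁) = 0.1335

0.1335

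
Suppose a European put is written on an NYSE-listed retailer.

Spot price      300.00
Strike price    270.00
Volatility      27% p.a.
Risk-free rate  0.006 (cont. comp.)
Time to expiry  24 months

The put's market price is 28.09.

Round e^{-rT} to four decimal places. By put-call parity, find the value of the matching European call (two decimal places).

61.30

exp(−rT) = exp(−0.006·2) = 0.9881
Put-call parity: C − P = S − K·e^(−rT) = 300 − 270·0.9881 = 300 − 266.7870 = 33.2130
C = P + (C − P) = 28.09 + (33.2130) = 61.3030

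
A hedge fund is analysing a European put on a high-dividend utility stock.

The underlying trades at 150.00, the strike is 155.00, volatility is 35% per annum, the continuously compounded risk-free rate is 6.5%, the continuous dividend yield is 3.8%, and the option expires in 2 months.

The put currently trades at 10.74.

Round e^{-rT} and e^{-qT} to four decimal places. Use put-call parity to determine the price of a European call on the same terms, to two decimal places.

e^(−qT) = e^(−0.038·0.1667) = 0.9937;  e^(−rT) = e^(−0.065·0.1667) = 0.9892
Put-call parity: C − P = S·e^(−qT) − K·e^(−rT) = 150·0.9937 − 155·0.9892 = 149.0550 − 153.3260 = -4.2710
C = P + (C − P) = 10.74 + (-4.2710) = 6.4690

6.47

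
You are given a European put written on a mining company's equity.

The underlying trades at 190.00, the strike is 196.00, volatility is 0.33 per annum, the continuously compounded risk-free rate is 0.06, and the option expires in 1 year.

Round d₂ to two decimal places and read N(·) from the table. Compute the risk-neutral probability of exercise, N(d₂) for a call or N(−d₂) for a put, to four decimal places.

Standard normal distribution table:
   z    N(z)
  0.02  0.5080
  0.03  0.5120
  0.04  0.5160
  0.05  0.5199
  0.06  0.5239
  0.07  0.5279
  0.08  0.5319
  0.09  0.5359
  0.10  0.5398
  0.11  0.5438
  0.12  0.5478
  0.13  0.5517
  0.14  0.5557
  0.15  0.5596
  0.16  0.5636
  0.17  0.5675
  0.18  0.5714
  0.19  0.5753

σ√T = 0.33 × 1.0000 = 0.3300
d₁ = [ln(190/196) + (0.06 + 0.33²/2)·1] / 0.3300 = [-0.0311 + 0.1144] / 0.3300 = 0.2526 which rounds to 0.25
d₂ = d₁ − σ√T = 0.2526 − 0.3300 = -0.0774 which rounds to -0.08
Pr(exercise) under Q = N(−d₂) = N(0.08) = 0.5319

0.5319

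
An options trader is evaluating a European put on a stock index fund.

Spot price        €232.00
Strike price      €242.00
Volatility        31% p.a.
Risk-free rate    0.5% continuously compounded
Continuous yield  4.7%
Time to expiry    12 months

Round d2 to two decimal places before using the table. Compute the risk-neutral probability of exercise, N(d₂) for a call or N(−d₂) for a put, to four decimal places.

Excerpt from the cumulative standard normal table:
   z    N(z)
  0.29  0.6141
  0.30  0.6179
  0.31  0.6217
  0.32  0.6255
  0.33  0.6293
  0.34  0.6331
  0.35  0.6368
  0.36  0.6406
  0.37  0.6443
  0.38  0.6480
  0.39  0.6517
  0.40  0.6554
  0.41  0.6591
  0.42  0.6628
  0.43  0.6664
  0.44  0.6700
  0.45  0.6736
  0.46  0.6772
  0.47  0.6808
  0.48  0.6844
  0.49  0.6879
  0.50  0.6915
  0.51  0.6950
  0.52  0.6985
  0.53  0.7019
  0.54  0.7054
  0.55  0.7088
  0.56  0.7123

0.6664

σ√T = 0.31 × 1.0000 = 0.3100
d₁ = [ln(232/242) + (0.005 − 0.047 + ½·0.31²)·1] / (σ√T) = (-0.0422 + 0.0060) / 0.3100 = -0.1166 which rounds to -0.12
d₂ = -0.1166 − 0.3100 = -0.4266 which rounds to -0.43
Pr(exercise) under Q = N(−d₂) = N(0.43) = 0.6664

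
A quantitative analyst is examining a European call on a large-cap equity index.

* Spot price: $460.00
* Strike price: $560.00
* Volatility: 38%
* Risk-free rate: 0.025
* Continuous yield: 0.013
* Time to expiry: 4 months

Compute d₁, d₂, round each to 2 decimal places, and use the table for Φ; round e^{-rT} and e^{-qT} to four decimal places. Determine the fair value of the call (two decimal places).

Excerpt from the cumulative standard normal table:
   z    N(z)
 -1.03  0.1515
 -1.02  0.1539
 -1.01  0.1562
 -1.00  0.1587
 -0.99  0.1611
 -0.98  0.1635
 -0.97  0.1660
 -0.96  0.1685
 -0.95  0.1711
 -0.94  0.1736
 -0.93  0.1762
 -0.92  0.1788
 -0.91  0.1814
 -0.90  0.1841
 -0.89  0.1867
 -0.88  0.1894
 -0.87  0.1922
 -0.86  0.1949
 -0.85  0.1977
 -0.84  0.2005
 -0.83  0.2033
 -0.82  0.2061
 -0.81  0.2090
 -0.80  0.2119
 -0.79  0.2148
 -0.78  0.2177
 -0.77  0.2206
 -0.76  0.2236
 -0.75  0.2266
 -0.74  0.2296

σ√T = 0.38·√0.3333 = 0.2194
d₁ = [ln(460/560) + (0.025 − 0.013 + 0.38²/2)·0.3333] / 0.2194 = [-0.1967 + 0.0281] / 0.2194 = -0.7687 → -0.77
d₂ = d₁ − σ√T = -0.7687 − 0.2194 = -0.9881 → -0.99
e^(−qT) = e^(−0.013·0.3333) = 0.9957;  e^(−rT) = e^(−0.025·0.3333) = 0.9917
N(d₁) = N(-0.77) = 0.2206;  N(d₂) = N(-0.99) = 0.1611
C = 460·0.9957·0.2206 − 560·0.9917·0.1611 = 101.0397 − 89.4672 = 11.5724

$11.57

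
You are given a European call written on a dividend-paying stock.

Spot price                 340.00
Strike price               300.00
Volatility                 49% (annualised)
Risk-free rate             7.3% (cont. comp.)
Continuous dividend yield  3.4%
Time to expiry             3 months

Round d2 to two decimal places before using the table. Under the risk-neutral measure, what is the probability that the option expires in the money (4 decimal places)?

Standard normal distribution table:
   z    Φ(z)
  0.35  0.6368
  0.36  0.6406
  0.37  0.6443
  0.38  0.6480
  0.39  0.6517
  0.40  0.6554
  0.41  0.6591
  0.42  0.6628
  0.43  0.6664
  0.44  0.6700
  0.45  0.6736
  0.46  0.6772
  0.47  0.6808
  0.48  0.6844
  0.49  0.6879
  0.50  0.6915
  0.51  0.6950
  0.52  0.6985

σ√T = 0.49·√0.25 = 0.2450
d₁ = [ln(340/300) + (0.073 − 0.034 + 0.49²/2)·0.25] / 0.2450 = [0.1252 + 0.0398] / 0.2450 = 0.6732 ⇒ 0.67
d₂ = d₁ − σ√T = 0.6732 − 0.2450 = 0.4282 ⇒ 0.43
Risk-neutral Pr[S_T > K] = N(d₂) = N(0.43) = 0.6664

0.6664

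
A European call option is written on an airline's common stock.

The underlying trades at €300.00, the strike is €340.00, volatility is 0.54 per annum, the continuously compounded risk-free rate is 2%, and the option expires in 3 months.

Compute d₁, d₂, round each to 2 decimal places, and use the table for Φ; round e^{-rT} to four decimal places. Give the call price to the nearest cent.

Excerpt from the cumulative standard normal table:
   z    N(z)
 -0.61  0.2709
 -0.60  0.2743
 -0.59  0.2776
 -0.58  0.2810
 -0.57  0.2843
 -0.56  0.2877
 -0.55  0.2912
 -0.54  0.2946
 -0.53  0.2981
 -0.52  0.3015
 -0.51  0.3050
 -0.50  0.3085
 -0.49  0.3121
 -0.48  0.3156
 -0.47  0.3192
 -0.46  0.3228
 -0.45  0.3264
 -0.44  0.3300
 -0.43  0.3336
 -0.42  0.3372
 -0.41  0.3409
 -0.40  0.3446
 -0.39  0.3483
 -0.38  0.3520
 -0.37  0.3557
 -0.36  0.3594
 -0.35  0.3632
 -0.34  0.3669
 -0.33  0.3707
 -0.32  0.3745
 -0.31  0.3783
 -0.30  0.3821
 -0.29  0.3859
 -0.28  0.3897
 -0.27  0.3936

€18.43

T = 0.25;  σ√T = 0.2700
d₁ = [ln(300/340) + (0.02 + 0.54²/2)·0.25] / 0.2700 = [-0.1252 + 0.0415] / 0.2700 = -0.3100 which rounds to -0.31
d₂ = d₁ − σ√T = -0.3100 − 0.2700 = -0.5800 which rounds to -0.58
exp(−rT) = exp(−0.02·0.25) = 0.9950
N(d₁) = N(-0.31) = 0.3783;  N(d₂) = N(-0.58) = 0.2810
C = 300·0.3783 − 340·0.9950·0.2810 = 113.4900 − 95.0623 = 18.4277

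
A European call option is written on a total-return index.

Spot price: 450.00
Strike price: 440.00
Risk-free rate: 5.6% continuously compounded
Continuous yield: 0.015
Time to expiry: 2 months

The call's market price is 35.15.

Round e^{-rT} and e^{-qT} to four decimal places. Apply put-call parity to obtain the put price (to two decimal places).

22.18

e^(−qT) = e^(−0.015·0.1667) = 0.9975;  e^(−rT) = e^(−0.056·0.1667) = 0.9907
Put-call parity: C − P = S·e^(−qT) − K·e^(−rT) = 450·0.9975 − 440·0.9907 = 448.8750 − 435.9080 = 12.9670
P = C − (C − P) = 35.15 − (12.9670) = 22.1830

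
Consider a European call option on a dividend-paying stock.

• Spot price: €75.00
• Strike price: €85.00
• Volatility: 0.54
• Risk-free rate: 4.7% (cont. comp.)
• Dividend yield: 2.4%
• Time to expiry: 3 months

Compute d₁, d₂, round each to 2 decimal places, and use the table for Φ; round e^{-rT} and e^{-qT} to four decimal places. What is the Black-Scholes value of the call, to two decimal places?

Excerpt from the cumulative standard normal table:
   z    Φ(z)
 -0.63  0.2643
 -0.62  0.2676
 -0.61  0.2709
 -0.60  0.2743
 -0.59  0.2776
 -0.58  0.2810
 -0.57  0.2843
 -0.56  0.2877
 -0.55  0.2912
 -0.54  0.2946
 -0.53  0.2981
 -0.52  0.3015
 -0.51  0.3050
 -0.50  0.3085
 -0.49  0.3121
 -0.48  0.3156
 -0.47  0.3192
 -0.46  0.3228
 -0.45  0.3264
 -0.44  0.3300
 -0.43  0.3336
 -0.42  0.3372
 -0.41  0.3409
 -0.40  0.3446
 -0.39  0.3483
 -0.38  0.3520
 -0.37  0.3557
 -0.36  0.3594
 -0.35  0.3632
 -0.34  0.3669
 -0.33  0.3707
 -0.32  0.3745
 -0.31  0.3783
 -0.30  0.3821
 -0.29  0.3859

€4.60

σ√T = 0.54·√0.25 = 0.2700
d₁ = [ln(75/85) + (0.047 − 0.024 + ½·0.54²)·0.25] / (σ√T) = (-0.1252 + 0.0422) / 0.2700 = -0.3073 ⇒ -0.31
d₂ = -0.3073 − 0.2700 = -0.5773 ⇒ -0.58
e^(−qT) = e^(−0.024·0.25) = 0.9940;  e^(−rT) = e^(−0.047·0.25) = 0.9883
C = 75·0.9940·N(-0.31) − 85·0.9883·N(-0.58) = 75·0.9940·0.3783 − 85·0.9883·0.2810 = 28.2023 − 23.6055 = 4.5967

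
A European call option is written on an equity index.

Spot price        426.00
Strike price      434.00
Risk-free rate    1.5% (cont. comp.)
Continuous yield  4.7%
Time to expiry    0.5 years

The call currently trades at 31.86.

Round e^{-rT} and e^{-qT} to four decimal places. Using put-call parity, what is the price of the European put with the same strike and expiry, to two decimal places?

exp(−qT) = exp(−0.047·0.5) = 0.9768;  exp(−rT) = exp(−0.015·0.5) = 0.9925
Put-call parity: C − P = S·e^(−qT) − K·e^(−rT) = 426·0.9768 − 434·0.9925 = 416.1168 − 430.7450 = -14.6282
P = C − (C − P) = 31.86 − (-14.6282) = 46.4882

46.49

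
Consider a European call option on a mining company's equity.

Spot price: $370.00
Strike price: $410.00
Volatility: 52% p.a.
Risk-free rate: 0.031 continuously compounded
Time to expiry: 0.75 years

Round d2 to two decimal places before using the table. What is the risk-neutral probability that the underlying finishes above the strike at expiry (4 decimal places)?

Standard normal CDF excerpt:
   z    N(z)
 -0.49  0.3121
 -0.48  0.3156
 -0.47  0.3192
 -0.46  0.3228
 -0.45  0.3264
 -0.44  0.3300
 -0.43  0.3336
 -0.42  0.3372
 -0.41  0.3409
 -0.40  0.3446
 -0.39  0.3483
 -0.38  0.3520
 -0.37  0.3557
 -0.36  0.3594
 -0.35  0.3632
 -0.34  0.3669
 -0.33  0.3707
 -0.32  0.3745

0.3446

T = 0.75;  σ√T = 0.4503
d₁ = [ln(370/410) + (0.031 + ½·0.52²)·0.75] / (σ√T) = (-0.1027 + 0.1247) / 0.4503 = 0.0488 → 0.05
d₂ = 0.0488 − 0.4503 = -0.4015 → -0.40
Pr(exercise) under Q = N(d₂) = 0.3446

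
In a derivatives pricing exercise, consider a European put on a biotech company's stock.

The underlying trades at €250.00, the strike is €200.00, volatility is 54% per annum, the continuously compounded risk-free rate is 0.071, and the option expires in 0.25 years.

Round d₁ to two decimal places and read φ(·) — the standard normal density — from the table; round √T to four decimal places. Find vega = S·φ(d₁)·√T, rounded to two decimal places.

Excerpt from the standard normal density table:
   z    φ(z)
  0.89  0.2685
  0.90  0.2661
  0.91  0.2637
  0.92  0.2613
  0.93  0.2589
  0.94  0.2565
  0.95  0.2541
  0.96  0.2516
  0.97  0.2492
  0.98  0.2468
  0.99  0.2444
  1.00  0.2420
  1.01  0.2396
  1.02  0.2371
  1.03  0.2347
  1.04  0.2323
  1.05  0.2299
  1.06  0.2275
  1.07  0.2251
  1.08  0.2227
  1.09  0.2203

29.34

σ√T = 0.54·√0.25 = 0.2700
ln(S/K) + (r + σ²/2)T = ln(250/200) + (0.071 + 0.54²/2)·0.25 = 0.2231 + 0.0542 = 0.2773
d₁ = 0.2773 / 0.2700 = 1.0272 ⇒ 1.03
√T = √0.25 = 0.5000
φ(d₁) = φ(1.03) = 0.2347
vega = S·φ(d₁)·√T = 250·0.2347·0.5000 = 29.3375
(Vega is the same for a European call and put with the same parameters.)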